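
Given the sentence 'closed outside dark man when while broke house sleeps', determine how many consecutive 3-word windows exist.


Word trigrams from [9] words:
  Trigram 1: (closed outside dark)
  Trigram 2: (outside dark man)
  Trigram 3: (dark man when)
  Trigram 4: (man when while)
  Trigram 5: (when while broke)
  Trigram 6: (while broke house)
  Trigram 7: (broke house sleeps)
Total word trigrams: 9 - 2 = 7

7


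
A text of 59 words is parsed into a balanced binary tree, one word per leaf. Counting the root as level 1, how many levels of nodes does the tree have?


In a balanced binary tree with n leaves the deepest leaf is ceil(log2(n)) edges below the root,
so counting node levels inclusive of root and leaves gives ceil(log2(n)) + 1 levels.
log2(59) = 5.8826
ceil(5.8826) = 6
levels = 6 + 1 = 7

7


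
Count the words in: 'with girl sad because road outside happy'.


Counting words by splitting on spaces:
  Word 1: 'with'
  Word 2: 'girl'
  Word 3: 'sad'
  Word 4: 'because'
  Word 5: 'road'
  Word 6: 'outside'
  Word 7: 'happy'
Total words: 7

7


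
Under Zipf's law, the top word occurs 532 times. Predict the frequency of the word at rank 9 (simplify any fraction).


Zipf's law: freq(rank) = f1 / rank
f1 = 532, rank = 9
freq = 532 / 9
GCD(532, 9) = 1
Simplified: 532/9

532/9


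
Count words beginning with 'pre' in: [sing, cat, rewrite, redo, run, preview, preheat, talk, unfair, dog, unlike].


Checking each word for prefix 'pre':
  'sing' -> no (count: 0)
  'cat' -> no (count: 0)
  'rewrite' -> no (count: 0)
  'redo' -> no (count: 0)
  'run' -> no (count: 0)
  'preview' -> YES, starts with 'pre' (count: 1)
  'preheat' -> YES, starts with 'pre' (count: 2)
  'talk' -> no (count: 2)
  'unfair' -> no (count: 2)
  'dog' -> no (count: 2)
  'unlike' -> no (count: 2)
Total with prefix 'pre': 2

2


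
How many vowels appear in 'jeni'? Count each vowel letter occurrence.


Scanning each character of 'jeni':
  Position 1: 'j' -> consonant (running count: 0)
  Position 2: 'e' -> vowel (running count: 1)
  Position 3: 'n' -> consonant (running count: 1)
  Position 4: 'i' -> vowel (running count: 2)
Total vowels: 2

2


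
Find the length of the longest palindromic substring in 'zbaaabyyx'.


Scanning 'zbaaabyyx' for palindromic substrings.
Substring at positions 1-5: 'baaab'.
Check: reverse('baaab') = 'baaab' -> palindrome confirmed.
Neighbouring characters ('z' / 'y') break symmetry, so it cannot extend further.
No longer palindromic substring exists; longest length = 5

5


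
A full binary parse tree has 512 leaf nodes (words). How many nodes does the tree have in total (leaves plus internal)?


Leaf nodes (terminals): 512
Internal nodes = n - 1 = 512 - 1 = 511
Total = leaves + internal = 512 + 511 = 1023

1023


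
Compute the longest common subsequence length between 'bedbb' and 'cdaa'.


DP table for LCS of 'bedbb' and 'cdaa':
       c  d  a  a
    0  0  0  0  0
  b 0  0  0  0  0
  e 0  0  0  0  0
  d 0  0  1  1  1
  b 0  0  1  1  1
  b 0  0  1  1  1
LCS: 'd'
LCS length = 1

1


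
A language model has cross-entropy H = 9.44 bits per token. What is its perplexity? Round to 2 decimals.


Perplexity formula: PP = 2^H
H = 9.44
PP = 2^9.44
Decompose: 2^9.44 = 2^9 * 2^0.44
2^9 = 512, 2^0.44 ~ 1.3566043
PP ~ 512 * 1.3566043 = 694.5814016
Rounded to 2 decimals: 694.58

694.58


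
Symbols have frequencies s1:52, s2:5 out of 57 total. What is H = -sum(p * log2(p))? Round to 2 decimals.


Computing entropy H = -sum(p_i * log2(p_i)):
  s1: p = 52/57 = 0.9123, -p*log2(p) = 0.1208
  s2: p = 5/57 = 0.0877, -p*log2(p) = 0.3080
H = sum of terms = 0.4288
Rounded to 2 decimals: 0.43

0.43


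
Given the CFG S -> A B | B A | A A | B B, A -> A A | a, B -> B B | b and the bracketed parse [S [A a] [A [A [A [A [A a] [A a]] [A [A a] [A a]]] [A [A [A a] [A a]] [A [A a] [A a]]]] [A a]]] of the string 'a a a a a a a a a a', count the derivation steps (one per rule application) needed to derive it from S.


Every bracketed nonterminal node [X ...] in the tree is produced by exactly one rule application.
Reading the tree off as a leftmost derivation:
  Step 1: S  =>  A A   (applied S -> A A)
  Step 2: A A  =>  a A   (applied A -> a)
  Step 3: a A  =>  a A A   (applied A -> A A)
  Step 4: a A A  =>  a A A A   (applied A -> A A)
  Step 5: a A A A  =>  a A A A A   (applied A -> A A)
  Step 6: a A A A A  =>  a A A A A A   (applied A -> A A)
  Step 7: a A A A A A  =>  a a A A A A   (applied A -> a)
  Step 8: a a A A A A  =>  a a a A A A   (applied A -> a)
  Step 9: a a a A A A  =>  a a a A A A A   (applied A -> A A)
  Step 10: a a a A A A A  =>  a a a a A A A   (applied A -> a)
  Step 11: a a a a A A A  =>  a a a a a A A   (applied A -> a)
  Step 12: a a a a a A A  =>  a a a a a A A A   (applied A -> A A)
  Step 13: a a a a a A A A  =>  a a a a a A A A A   (applied A -> A A)
  Step 14: a a a a a A A A A  =>  a a a a a a A A A   (applied A -> a)
  Step 15: a a a a a a A A A  =>  a a a a a a a A A   (applied A -> a)
  Step 16: a a a a a a a A A  =>  a a a a a a a A A A   (applied A -> A A)
  Step 17: a a a a a a a A A A  =>  a a a a a a a a A A   (applied A -> a)
  Step 18: a a a a a a a a A A  =>  a a a a a a a a a A   (applied A -> a)
  Step 19: a a a a a a a a a A  =>  a a a a a a a a a a   (applied A -> a)
Final yield: a a a a a a a a a a
Total rewrite steps: 19

19


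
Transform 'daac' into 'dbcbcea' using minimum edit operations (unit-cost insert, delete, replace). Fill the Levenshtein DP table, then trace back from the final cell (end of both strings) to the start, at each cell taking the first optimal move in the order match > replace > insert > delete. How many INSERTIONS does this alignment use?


Edit distance = 5. Backtracking from cell (4, 7) with preference match > replace > insert > delete,
then listing the resulting alignment 'daac' -> 'dbcbcea' left to right:
  Step 1: keep 'd'
  Step 2: insert 'b' [insertion #1]
  Step 3: replace a->c
  Step 4: replace a->b
  Step 5: keep 'c'
  Step 6: insert 'e' [insertion #2]
  Step 7: insert 'a' [insertion #3]
Total insertions: 3

3


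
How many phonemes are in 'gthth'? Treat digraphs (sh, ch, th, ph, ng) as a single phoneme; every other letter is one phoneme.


Parsing 'gthth' greedily, digraphs first:
  'g' -> consonant phoneme (phonemes so far: 1)
  'th' -> digraph (1 consonant phoneme) (phonemes so far: 2)
  'th' -> digraph (1 consonant phoneme) (phonemes so far: 3)
Total phonemes: 3

3


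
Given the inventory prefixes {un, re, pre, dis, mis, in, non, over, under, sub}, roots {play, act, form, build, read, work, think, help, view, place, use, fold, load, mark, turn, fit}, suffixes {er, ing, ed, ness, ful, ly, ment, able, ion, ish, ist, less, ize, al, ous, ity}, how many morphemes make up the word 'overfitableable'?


Segmenting 'overfitableable' against the inventory:
  'over' -> prefix (morpheme 1)
  'fit' -> root (morpheme 2)
  'able' -> suffix (morpheme 3)
  'able' -> suffix (morpheme 4)
Total morphemes: 4

4


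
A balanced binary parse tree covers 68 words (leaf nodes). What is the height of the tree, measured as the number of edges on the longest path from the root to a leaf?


In a balanced binary tree with n leaves the deepest leaf is ceil(log2(n)) edges below the root.
log2(68) = 6.0875
ceil(6.0875) = 7
height (edges) = 7

7


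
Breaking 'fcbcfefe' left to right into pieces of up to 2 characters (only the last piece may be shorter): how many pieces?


'fcbcfefe' has 8 characters.
Chunking with max size 2:
  Chunk 1: 'fc' (positions 0-1)
  Chunk 2: 'bc' (positions 2-3)
  Chunk 3: 'fe' (positions 4-5)
  Chunk 4: 'fe' (positions 6-7)
Total chunks: ceil(8 / 2) = 4

4


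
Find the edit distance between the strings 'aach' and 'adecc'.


Building DP table for s1='aach' (len 4) and s2='adecc' (len 5):
       a  d  e  c  c
    0  1  2  3  4  5
  a 1  0  1  2  3  4
  a 2  1  1  2  3  4
  c 3  2  2  2  2  3
  h 4  3  3  3  3  3
Edit distance = dp[4][5] = 3

3


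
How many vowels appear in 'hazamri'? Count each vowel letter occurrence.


Scanning each character of 'hazamri':
  Position 1: 'h' -> consonant (running count: 0)
  Position 2: 'a' -> vowel (running count: 1)
  Position 3: 'z' -> consonant (running count: 1)
  Position 4: 'a' -> vowel (running count: 2)
  Position 5: 'm' -> consonant (running count: 2)
  Position 6: 'r' -> consonant (running count: 2)
  Position 7: 'i' -> vowel (running count: 3)
Total vowels: 3

3


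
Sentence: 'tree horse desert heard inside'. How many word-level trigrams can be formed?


Word trigrams from [5] words:
  Trigram 1: (tree horse desert)
  Trigram 2: (horse desert heard)
  Trigram 3: (desert heard inside)
Total word trigrams: 5 - 2 = 3

3


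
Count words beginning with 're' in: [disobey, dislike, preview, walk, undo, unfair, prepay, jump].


Checking each word for prefix 're':
  'disobey' -> no (count: 0)
  'dislike' -> no (count: 0)
  'preview' -> no (count: 0)
  'walk' -> no (count: 0)
  'undo' -> no (count: 0)
  'unfair' -> no (count: 0)
  'prepay' -> no (count: 0)
  'jump' -> no (count: 0)
Total with prefix 're': 0

0


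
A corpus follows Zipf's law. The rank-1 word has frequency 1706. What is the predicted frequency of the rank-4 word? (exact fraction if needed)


Zipf's law: freq(rank) = f1 / rank
f1 = 1706, rank = 4
freq = 1706 / 4
GCD(1706, 4) = 2
Simplified: 853/2

853/2


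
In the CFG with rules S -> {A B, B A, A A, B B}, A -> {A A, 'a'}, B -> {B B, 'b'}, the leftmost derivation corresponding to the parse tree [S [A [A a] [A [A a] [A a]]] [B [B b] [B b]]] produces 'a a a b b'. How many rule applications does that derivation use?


Every bracketed nonterminal node [X ...] in the tree is produced by exactly one rule application.
Reading the tree off as a leftmost derivation:
  Step 1: S  =>  A B   (applied S -> A B)
  Step 2: A B  =>  A A B   (applied A -> A A)
  Step 3: A A B  =>  a A B   (applied A -> a)
  Step 4: a A B  =>  a A A B   (applied A -> A A)
  Step 5: a A A B  =>  a a A B   (applied A -> a)
  Step 6: a a A B  =>  a a a B   (applied A -> a)
  Step 7: a a a B  =>  a a a B B   (applied B -> B B)
  Step 8: a a a B B  =>  a a a b B   (applied B -> b)
  Step 9: a a a b B  =>  a a a b b   (applied B -> b)
Final yield: a a a b b
Total rewrite steps: 9

9


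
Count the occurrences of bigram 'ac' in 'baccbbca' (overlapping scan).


Scanning 'baccbbca' for bigram 'ac':
  Position 0: 'ba' -> no
  Position 1: 'ac' -> MATCH
  Position 2: 'cc' -> no
  Position 3: 'cb' -> no
  Position 4: 'bb' -> no
  Position 5: 'bc' -> no
  Position 6: 'ca' -> no
Total matches: 1

1


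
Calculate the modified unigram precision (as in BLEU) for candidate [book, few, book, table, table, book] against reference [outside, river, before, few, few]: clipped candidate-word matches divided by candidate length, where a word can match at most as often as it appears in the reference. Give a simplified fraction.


Reference word counts: {'before': 1, 'few': 2, 'outside': 1, 'river': 1}
Checking each candidate word (with clipping):
  'book' -> not in reference -> no match (matches: 0)
  'few' -> in reference (ref count 2, used 1/2) -> match (matches: 1)
  'book' -> not in reference -> no match (matches: 1)
  'table' -> not in reference -> no match (matches: 1)
  'table' -> not in reference -> no match (matches: 1)
  'book' -> not in reference -> no match (matches: 1)
Clipped matches: 1, Candidate length: 6
Precision = 1/6

1/6


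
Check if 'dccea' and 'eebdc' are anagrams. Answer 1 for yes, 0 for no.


Sort characters of 'dccea': 'accde'
Sort characters of 'eebdc': 'bcdee'
Sorted forms differ -> they are NOT anagrams
Result: 0

0


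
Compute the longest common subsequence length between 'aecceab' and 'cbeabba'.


DP table for LCS of 'aecceab' and 'cbeabba':
       c  b  e  a  b  b  a
    0  0  0  0  0  0  0  0
  a 0  0  0  0  1  1  1  1
  e 0  0  0  1  1  1  1  1
  c 0  1  1  1  1  1  1  1
  c 0  1  1  1  1  1  1  1
  e 0  1  1  2  2  2  2  2
  a 0  1  1  2  3  3  3  3
  b 0  1  2  2  3  4  4  4
LCS: 'ceab'
LCS length = 4

4


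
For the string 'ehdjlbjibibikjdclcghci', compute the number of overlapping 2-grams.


String 'ehdjlbjibibikjdclcghci' has length L = 22.
Number of overlapping n-grams = L - n + 1
Substituting: 22 - 2 + 1 = 21

21


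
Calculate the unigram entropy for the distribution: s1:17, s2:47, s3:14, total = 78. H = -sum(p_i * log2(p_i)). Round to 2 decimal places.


Computing entropy H = -sum(p_i * log2(p_i)):
  s1: p = 17/78 = 0.2179, -p*log2(p) = 0.4790
  s2: p = 47/78 = 0.6026, -p*log2(p) = 0.4404
  s3: p = 14/78 = 0.1795, -p*log2(p) = 0.4448
H = sum of terms = 1.3642
Rounded to 2 decimals: 1.36

1.36


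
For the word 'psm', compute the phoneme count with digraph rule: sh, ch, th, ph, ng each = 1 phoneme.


Parsing 'psm' greedily, digraphs first:
  'p' -> consonant phoneme (phonemes so far: 1)
  's' -> consonant phoneme (phonemes so far: 2)
  'm' -> consonant phoneme (phonemes so far: 3)
Total phonemes: 3

3


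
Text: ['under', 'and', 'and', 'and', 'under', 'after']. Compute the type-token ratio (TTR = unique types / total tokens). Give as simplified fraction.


Tokens: 6
Unique types: ('after', 'and', 'under') = 3
TTR = 3/6
Simplify: divide both by 3 -> 1/2
TTR = 1/2

1/2


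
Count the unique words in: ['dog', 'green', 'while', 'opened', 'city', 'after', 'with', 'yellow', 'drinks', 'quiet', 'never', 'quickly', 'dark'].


Listing all tokens and tracking unique types:
  Token 1: 'dog' -> NEW (unique so far: 1)
  Token 2: 'green' -> NEW (unique so far: 2)
  Token 3: 'while' -> NEW (unique so far: 3)
  Token 4: 'opened' -> NEW (unique so far: 4)
  Token 5: 'city' -> NEW (unique so far: 5)
  Token 6: 'after' -> NEW (unique so far: 6)
  Token 7: 'with' -> NEW (unique so far: 7)
  Token 8: 'yellow' -> NEW (unique so far: 8)
  Token 9: 'drinks' -> NEW (unique so far: 9)
  Token 10: 'quiet' -> NEW (unique so far: 10)
  Token 11: 'never' -> NEW (unique so far: 11)
  Token 12: 'quickly' -> NEW (unique so far: 12)
  Token 13: 'dark' -> NEW (unique so far: 13)
Unique types: ('after', 'city', 'dark', 'dog', 'drinks', 'green', 'never', 'opened', 'quickly', 'quiet', 'while', 'with', 'yellow')
Vocabulary size: 13

13


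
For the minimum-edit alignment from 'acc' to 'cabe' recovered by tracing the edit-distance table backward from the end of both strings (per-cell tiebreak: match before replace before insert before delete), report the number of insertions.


Edit distance = 3. Backtracking from cell (3, 4) with preference match > replace > insert > delete,
then listing the resulting alignment 'acc' -> 'cabe' left to right:
  Step 1: insert 'c' [insertion #1]
  Step 2: keep 'a'
  Step 3: replace c->b
  Step 4: replace c->e
Total insertions: 1

1


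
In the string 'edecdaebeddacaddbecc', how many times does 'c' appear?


Scanning 'edecdaebeddacaddbecc' for 'c':
  Position 3: 'c' -> MATCH (count: 1)
  Position 12: 'c' -> MATCH (count: 2)
  Position 18: 'c' -> MATCH (count: 3)
  Position 19: 'c' -> MATCH (count: 4)
Total occurrences of 'c': 4

4


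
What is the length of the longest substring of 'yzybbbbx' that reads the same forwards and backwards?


Scanning 'yzybbbbx' for palindromic substrings.
Substring at positions 3-6: 'bbbb'.
Check: reverse('bbbb') = 'bbbb' -> palindrome confirmed.
Neighbouring characters ('y' / 'x') break symmetry, so it cannot extend further.
No longer palindromic substring exists; longest length = 4

4


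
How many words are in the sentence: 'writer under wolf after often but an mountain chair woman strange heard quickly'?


Counting words by splitting on spaces:
  Word 1: 'writer'
  Word 2: 'under'
  Word 3: 'wolf'
  Word 4: 'after'
  Word 5: 'often'
  Word 6: 'but'
  Word 7: 'an'
  Word 8: 'mountain'
  Word 9: 'chair'
  Word 10: 'woman'
  Word 11: 'strange'
  Word 12: 'heard'
  Word 13: 'quickly'
Total words: 13

13


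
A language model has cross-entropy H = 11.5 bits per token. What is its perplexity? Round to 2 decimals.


Perplexity formula: PP = 2^H
H = 11.5
PP = 2^11.5
Decompose: 2^11.5 = 2^11 * 2^0.5 = 2^11 * sqrt(2)
2^11 = 2048, sqrt(2) ~ 1.4142136
PP ~ 2048 * 1.4142136 = 2896.3094528
Rounded to 2 decimals: 2896.31

2896.31


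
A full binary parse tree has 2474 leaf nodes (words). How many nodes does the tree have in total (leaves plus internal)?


Leaf nodes (terminals): 2474
Internal nodes = n - 1 = 2474 - 1 = 2473
Total = leaves + internal = 2474 + 2473 = 4947

4947


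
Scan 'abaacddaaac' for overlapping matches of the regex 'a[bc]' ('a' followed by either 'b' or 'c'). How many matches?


Pattern: a[bc] means 'a' followed by either 'b' or 'c'.
Scanning 'abaacddaaac' position-by-position:
  Pos 0: window 'ab' -> MATCH
  Pos 1: window 'ba' -> no
  Pos 2: window 'aa' -> no
  Pos 3: window 'ac' -> MATCH
  Pos 4: window 'cd' -> no
  Pos 5: window 'dd' -> no
  Pos 6: window 'da' -> no
  Pos 7: window 'aa' -> no
  Pos 8: window 'aa' -> no
  Pos 9: window 'ac' -> MATCH
  Pos 10: window 'c' -> no
Total matches: 3

3


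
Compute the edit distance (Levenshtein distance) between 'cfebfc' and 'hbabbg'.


Building DP table for s1='cfebfc' (len 6) and s2='hbabbg' (len 6):
       h  b  a  b  b  g
    0  1  2  3  4  5  6
  c 1  1  2  3  4  5  6
  f 2  2  2  3  4  5  6
  e 3  3  3  3  4  5  6
  b 4  4  3  4  3  4  5
  f 5  5  4  4  4  4  5
  c 6  6  5  5  5  5  5
Edit distance = dp[6][6] = 5

5


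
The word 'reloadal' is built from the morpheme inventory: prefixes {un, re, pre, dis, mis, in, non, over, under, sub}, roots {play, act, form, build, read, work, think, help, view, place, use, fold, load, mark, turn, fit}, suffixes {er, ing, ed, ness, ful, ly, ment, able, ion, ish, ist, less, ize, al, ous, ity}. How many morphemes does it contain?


Segmenting 'reloadal' against the inventory:
  're' -> prefix (morpheme 1)
  'load' -> root (morpheme 2)
  'al' -> suffix (morpheme 3)
Total morphemes: 3

3


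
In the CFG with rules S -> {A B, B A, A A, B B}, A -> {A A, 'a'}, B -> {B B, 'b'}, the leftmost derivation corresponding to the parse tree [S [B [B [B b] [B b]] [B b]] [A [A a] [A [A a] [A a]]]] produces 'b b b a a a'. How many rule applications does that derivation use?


Every bracketed nonterminal node [X ...] in the tree is produced by exactly one rule application.
Reading the tree off as a leftmost derivation:
  Step 1: S  =>  B A   (applied S -> B A)
  Step 2: B A  =>  B B A   (applied B -> B B)
  Step 3: B B A  =>  B B B A   (applied B -> B B)
  Step 4: B B B A  =>  b B B A   (applied B -> b)
  Step 5: b B B A  =>  b b B A   (applied B -> b)
  Step 6: b b B A  =>  b b b A   (applied B -> b)
  Step 7: b b b A  =>  b b b A A   (applied A -> A A)
  Step 8: b b b A A  =>  b b b a A   (applied A -> a)
  Step 9: b b b a A  =>  b b b a A A   (applied A -> A A)
  Step 10: b b b a A A  =>  b b b a a A   (applied A -> a)
  Step 11: b b b a a A  =>  b b b a a a   (applied A -> a)
Final yield: b b b a a a
Total rewrite steps: 11

11


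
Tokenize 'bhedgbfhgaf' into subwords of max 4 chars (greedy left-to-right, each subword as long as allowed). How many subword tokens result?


'bhedgbfhgaf' has 11 characters.
Chunking with max size 4:
  Chunk 1: 'bhed' (positions 0-3)
  Chunk 2: 'gbfh' (positions 4-7)
  Chunk 3: 'gaf' (positions 8-10)
Total chunks: ceil(11 / 4) = 3

3


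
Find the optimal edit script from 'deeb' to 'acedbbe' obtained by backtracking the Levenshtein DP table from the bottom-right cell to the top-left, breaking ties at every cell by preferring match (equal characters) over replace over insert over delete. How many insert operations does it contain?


Edit distance = 5. Backtracking from cell (4, 7) with preference match > replace > insert > delete,
then listing the resulting alignment 'deeb' -> 'acedbbe' left to right:
  Step 1: insert 'a' [insertion #1]
  Step 2: replace d->c
  Step 3: keep 'e'
  Step 4: insert 'd' [insertion #2]
  Step 5: replace e->b
  Step 6: keep 'b'
  Step 7: insert 'e' [insertion #3]
Total insertions: 3

3


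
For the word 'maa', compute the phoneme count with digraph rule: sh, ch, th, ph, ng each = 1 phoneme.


Parsing 'maa' greedily, digraphs first:
  'm' -> consonant phoneme (phonemes so far: 1)
  'a' -> vowel phoneme (phonemes so far: 2)
  'a' -> vowel phoneme (phonemes so far: 3)
Total phonemes: 3

3


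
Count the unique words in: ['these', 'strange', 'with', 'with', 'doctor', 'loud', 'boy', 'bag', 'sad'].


Listing all tokens and tracking unique types:
  Token 1: 'these' -> NEW (unique so far: 1)
  Token 2: 'strange' -> NEW (unique so far: 2)
  Token 3: 'with' -> NEW (unique so far: 3)
  Token 4: 'with' -> duplicate (unique so far: 3)
  Token 5: 'doctor' -> NEW (unique so far: 4)
  Token 6: 'loud' -> NEW (unique so far: 5)
  Token 7: 'boy' -> NEW (unique so far: 6)
  Token 8: 'bag' -> NEW (unique so far: 7)
  Token 9: 'sad' -> NEW (unique so far: 8)
Unique types: ('bag', 'boy', 'doctor', 'loud', 'sad', 'strange', 'these', 'with')
Vocabulary size: 8

8


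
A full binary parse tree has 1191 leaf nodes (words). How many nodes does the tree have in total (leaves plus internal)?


Leaf nodes (terminals): 1191
Internal nodes = n - 1 = 1191 - 1 = 1190
Total = leaves + internal = 1191 + 1190 = 2381

2381


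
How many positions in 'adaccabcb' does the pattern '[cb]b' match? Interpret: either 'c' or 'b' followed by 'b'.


Pattern: [cb]b means either 'c' or 'b' followed by 'b'.
Scanning 'adaccabcb' position-by-position:
  Pos 0: window 'ad' -> no
  Pos 1: window 'da' -> no
  Pos 2: window 'ac' -> no
  Pos 3: window 'cc' -> no
  Pos 4: window 'ca' -> no
  Pos 5: window 'ab' -> no
  Pos 6: window 'bc' -> no
  Pos 7: window 'cb' -> MATCH
  Pos 8: window 'b' -> no
Total matches: 1

1


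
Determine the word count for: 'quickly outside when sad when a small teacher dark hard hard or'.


Counting words by splitting on spaces:
  Word 1: 'quickly'
  Word 2: 'outside'
  Word 3: 'when'
  Word 4: 'sad'
  Word 5: 'when'
  Word 6: 'a'
  Word 7: 'small'
  Word 8: 'teacher'
  Word 9: 'dark'
  Word 10: 'hard'
  Word 11: 'hard'
  Word 12: 'or'
Total words: 12

12


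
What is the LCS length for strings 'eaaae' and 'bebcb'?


DP table for LCS of 'eaaae' and 'bebcb':
       b  e  b  c  b
    0  0  0  0  0  0
  e 0  0  1  1  1  1
  a 0  0  1  1  1  1
  a 0  0  1  1  1  1
  a 0  0  1  1  1  1
  e 0  0  1  1  1  1
LCS: 'e'
LCS length = 1

1


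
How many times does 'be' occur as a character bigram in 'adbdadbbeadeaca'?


Scanning 'adbdadbbeadeaca' for bigram 'be':
  Position 0: 'ad' -> no
  Position 1: 'db' -> no
  Position 2: 'bd' -> no
  Position 3: 'da' -> no
  Position 4: 'ad' -> no
  Position 5: 'db' -> no
  Position 6: 'bb' -> no
  Position 7: 'be' -> MATCH
  Position 8: 'ea' -> no
  Position 9: 'ad' -> no
  Position 10: 'de' -> no
  Position 11: 'ea' -> no
  Position 12: 'ac' -> no
  Position 13: 'ca' -> no
Total matches: 1

1


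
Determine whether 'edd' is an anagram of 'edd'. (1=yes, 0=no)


Sort characters of 'edd': 'dde'
Sort characters of 'edd': 'dde'
Sorted forms match -> they ARE anagrams
Result: 1

1


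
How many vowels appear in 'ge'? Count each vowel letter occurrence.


Scanning each character of 'ge':
  Position 1: 'g' -> consonant (running count: 0)
  Position 2: 'e' -> vowel (running count: 1)
Total vowels: 1

1


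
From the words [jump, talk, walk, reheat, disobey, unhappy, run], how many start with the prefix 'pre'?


Checking each word for prefix 'pre':
  'jump' -> no (count: 0)
  'talk' -> no (count: 0)
  'walk' -> no (count: 0)
  'reheat' -> no (count: 0)
  'disobey' -> no (count: 0)
  'unhappy' -> no (count: 0)
  'run' -> no (count: 0)
Total with prefix 'pre': 0

0


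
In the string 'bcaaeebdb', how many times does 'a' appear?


Scanning 'bcaaeebdb' for 'a':
  Position 2: 'a' -> MATCH (count: 1)
  Position 3: 'a' -> MATCH (count: 2)
Total occurrences of 'a': 2

2


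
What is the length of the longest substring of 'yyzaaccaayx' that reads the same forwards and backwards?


Scanning 'yyzaaccaayx' for palindromic substrings.
Substring at positions 3-8: 'aaccaa'.
Check: reverse('aaccaa') = 'aaccaa' -> palindrome confirmed.
Neighbouring characters ('z' / 'y') break symmetry, so it cannot extend further.
No longer palindromic substring exists; longest length = 6

6


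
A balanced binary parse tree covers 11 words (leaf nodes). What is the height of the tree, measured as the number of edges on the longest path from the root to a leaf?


In a balanced binary tree with n leaves the deepest leaf is ceil(log2(n)) edges below the root.
log2(11) = 3.4594
ceil(3.4594) = 4
height (edges) = 4

4


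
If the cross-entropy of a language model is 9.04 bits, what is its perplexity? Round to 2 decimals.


Perplexity formula: PP = 2^H
H = 9.04
PP = 2^9.04
Decompose: 2^9.04 = 2^9 * 2^0.04
2^9 = 512, 2^0.04 ~ 1.0281138
PP ~ 512 * 1.0281138 = 526.3942656
Rounded to 2 decimals: 526.39

526.39


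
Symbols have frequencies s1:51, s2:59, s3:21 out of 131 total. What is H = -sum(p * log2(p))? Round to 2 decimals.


Computing entropy H = -sum(p_i * log2(p_i)):
  s1: p = 51/131 = 0.3893, -p*log2(p) = 0.5299
  s2: p = 59/131 = 0.4504, -p*log2(p) = 0.5183
  s3: p = 21/131 = 0.1603, -p*log2(p) = 0.4234
H = sum of terms = 1.4716
Rounded to 2 decimals: 1.47

1.47


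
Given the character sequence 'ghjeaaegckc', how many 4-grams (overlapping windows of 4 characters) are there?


String 'ghjeaaegckc' has length L = 11.
Number of overlapping n-grams = L - n + 1
Substituting: 11 - 4 + 1 = 8

8


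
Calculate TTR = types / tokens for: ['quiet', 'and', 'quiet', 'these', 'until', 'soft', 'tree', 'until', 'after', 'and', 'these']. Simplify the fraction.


Tokens: 11
Unique types: ('after', 'and', 'quiet', 'soft', 'these', 'tree', 'until') = 7
TTR = 7/11
Already in lowest terms.

7/11


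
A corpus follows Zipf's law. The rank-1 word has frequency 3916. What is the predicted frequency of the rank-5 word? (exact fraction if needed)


Zipf's law: freq(rank) = f1 / rank
f1 = 3916, rank = 5
freq = 3916 / 5
GCD(3916, 5) = 1
Simplified: 3916/5

3916/5


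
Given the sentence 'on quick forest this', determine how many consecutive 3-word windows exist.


Word trigrams from [4] words:
  Trigram 1: (on quick forest)
  Trigram 2: (quick forest this)
Total word trigrams: 4 - 2 = 2

2


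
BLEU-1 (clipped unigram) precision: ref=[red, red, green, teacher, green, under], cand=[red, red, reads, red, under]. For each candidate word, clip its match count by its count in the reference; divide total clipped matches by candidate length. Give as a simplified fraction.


Reference word counts: {'green': 2, 'red': 2, 'teacher': 1, 'under': 1}
Checking each candidate word (with clipping):
  'red' -> in reference (ref count 2, used 1/2) -> match (matches: 1)
  'red' -> in reference (ref count 2, used 2/2) -> match (matches: 2)
  'reads' -> not in reference -> no match (matches: 2)
  'red' -> ref count 2 already used up (2/2) -> clipped, no match (matches: 2)
  'under' -> in reference (ref count 1, used 1/1) -> match (matches: 3)
Clipped matches: 3, Candidate length: 5
Precision = 3/5

3/5


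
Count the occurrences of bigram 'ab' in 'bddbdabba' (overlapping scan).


Scanning 'bddbdabba' for bigram 'ab':
  Position 0: 'bd' -> no
  Position 1: 'dd' -> no
  Position 2: 'db' -> no
  Position 3: 'bd' -> no
  Position 4: 'da' -> no
  Position 5: 'ab' -> MATCH
  Position 6: 'bb' -> no
  Position 7: 'ba' -> no
Total matches: 1

1


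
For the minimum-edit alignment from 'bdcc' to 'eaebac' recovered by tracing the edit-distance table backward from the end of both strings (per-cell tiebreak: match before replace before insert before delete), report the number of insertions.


Edit distance = 5. Backtracking from cell (4, 6) with preference match > replace > insert > delete,
then listing the resulting alignment 'bdcc' -> 'eaebac' left to right:
  Step 1: insert 'e' [insertion #1]
  Step 2: insert 'a' [insertion #2]
  Step 3: replace b->e
  Step 4: replace d->b
  Step 5: replace c->a
  Step 6: keep 'c'
Total insertions: 2

2


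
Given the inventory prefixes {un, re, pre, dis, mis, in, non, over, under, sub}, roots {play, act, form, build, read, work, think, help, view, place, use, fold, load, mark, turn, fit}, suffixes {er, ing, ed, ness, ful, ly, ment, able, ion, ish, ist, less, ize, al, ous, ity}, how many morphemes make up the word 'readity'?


Segmenting 'readity' against the inventory:
  'read' -> root (morpheme 1)
  'ity' -> suffix (morpheme 2)
Total morphemes: 2

2


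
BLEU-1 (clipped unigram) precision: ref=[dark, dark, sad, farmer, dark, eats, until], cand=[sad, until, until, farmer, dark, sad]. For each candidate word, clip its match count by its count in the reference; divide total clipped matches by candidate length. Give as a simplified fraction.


Reference word counts: {'dark': 3, 'eats': 1, 'farmer': 1, 'sad': 1, 'until': 1}
Checking each candidate word (with clipping):
  'sad' -> in reference (ref count 1, used 1/1) -> match (matches: 1)
  'until' -> in reference (ref count 1, used 1/1) -> match (matches: 2)
  'until' -> ref count 1 already used up (1/1) -> clipped, no match (matches: 2)
  'farmer' -> in reference (ref count 1, used 1/1) -> match (matches: 3)
  'dark' -> in reference (ref count 3, used 1/3) -> match (matches: 4)
  'sad' -> ref count 1 already used up (1/1) -> clipped, no match (matches: 4)
Clipped matches: 4, Candidate length: 6
Precision = 4/6 = 2/3

2/3


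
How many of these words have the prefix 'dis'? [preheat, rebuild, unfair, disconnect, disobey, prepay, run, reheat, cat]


Checking each word for prefix 'dis':
  'preheat' -> no (count: 0)
  'rebuild' -> no (count: 0)
  'unfair' -> no (count: 0)
  'disconnect' -> YES, starts with 'dis' (count: 1)
  'disobey' -> YES, starts with 'dis' (count: 2)
  'prepay' -> no (count: 2)
  'run' -> no (count: 2)
  'reheat' -> no (count: 2)
  'cat' -> no (count: 2)
Total with prefix 'dis': 2

2


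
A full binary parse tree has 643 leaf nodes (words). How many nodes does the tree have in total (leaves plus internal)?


Leaf nodes (terminals): 643
Internal nodes = n - 1 = 643 - 1 = 642
Total = leaves + internal = 643 + 642 = 1285

1285


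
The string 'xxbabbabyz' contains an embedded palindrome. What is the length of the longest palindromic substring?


Scanning 'xxbabbabyz' for palindromic substrings.
Substring at positions 2-7: 'babbab'.
Check: reverse('babbab') = 'babbab' -> palindrome confirmed.
Neighbouring characters ('x' / 'y') break symmetry, so it cannot extend further.
No longer palindromic substring exists; longest length = 6

6


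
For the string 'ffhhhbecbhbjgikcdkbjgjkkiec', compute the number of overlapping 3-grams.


String 'ffhhhbecbhbjgikcdkbjgjkkiec' has length L = 27.
Number of overlapping n-grams = L - n + 1
Substituting: 27 - 3 + 1 = 25

25


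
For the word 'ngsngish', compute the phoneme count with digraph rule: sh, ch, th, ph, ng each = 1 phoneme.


Parsing 'ngsngish' greedily, digraphs first:
  'ng' -> digraph (1 consonant phoneme) (phonemes so far: 1)
  's' -> consonant phoneme (phonemes so far: 2)
  'ng' -> digraph (1 consonant phoneme) (phonemes so far: 3)
  'i' -> vowel phoneme (phonemes so far: 4)
  'sh' -> digraph (1 consonant phoneme) (phonemes so far: 5)
Total phonemes: 5

5


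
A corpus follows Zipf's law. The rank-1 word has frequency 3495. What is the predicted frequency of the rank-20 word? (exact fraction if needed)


Zipf's law: freq(rank) = f1 / rank
f1 = 3495, rank = 20
freq = 3495 / 20
GCD(3495, 20) = 5
Simplified: 699/4

699/4


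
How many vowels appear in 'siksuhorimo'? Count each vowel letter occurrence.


Scanning each character of 'siksuhorimo':
  Position 1: 's' -> consonant (running count: 0)
  Position 2: 'i' -> vowel (running count: 1)
  Position 3: 'k' -> consonant (running count: 1)
  Position 4: 's' -> consonant (running count: 1)
  Position 5: 'u' -> vowel (running count: 2)
  Position 6: 'h' -> consonant (running count: 2)
  Position 7: 'o' -> vowel (running count: 3)
  Position 8: 'r' -> consonant (running count: 3)
  Position 9: 'i' -> vowel (running count: 4)
  Position 10: 'm' -> consonant (running count: 4)
  Position 11: 'o' -> vowel (running count: 5)
Total vowels: 5

5


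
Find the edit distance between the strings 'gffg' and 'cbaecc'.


Building DP table for s1='gffg' (len 4) and s2='cbaecc' (len 6):
       c  b  a  e  c  c
    0  1  2  3  4  5  6
  g 1  1  2  3  4  5  6
  f 2  2  2  3  4  5  6
  f 3  3  3  3  4  5  6
  g 4  4  4  4  4  5  6
Edit distance = dp[4][6] = 6

6


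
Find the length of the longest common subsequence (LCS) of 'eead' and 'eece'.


DP table for LCS of 'eead' and 'eece':
       e  e  c  e
    0  0  0  0  0
  e 0  1  1  1  1
  e 0  1  2  2  2
  a 0  1  2  2  2
  d 0  1  2  2  2
LCS: 'ee'
LCS length = 2

2


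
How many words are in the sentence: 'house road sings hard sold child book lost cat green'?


Counting words by splitting on spaces:
  Word 1: 'house'
  Word 2: 'road'
  Word 3: 'sings'
  Word 4: 'hard'
  Word 5: 'sold'
  Word 6: 'child'
  Word 7: 'book'
  Word 8: 'lost'
  Word 9: 'cat'
  Word 10: 'green'
Total words: 10

10


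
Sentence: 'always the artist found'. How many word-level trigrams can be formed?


Word trigrams from [4] words:
  Trigram 1: (always the artist)
  Trigram 2: (the artist found)
Total word trigrams: 4 - 2 = 2

2


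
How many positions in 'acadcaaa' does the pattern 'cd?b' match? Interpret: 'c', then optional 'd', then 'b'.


Pattern: cd?b means 'c', then optional 'd', then 'b'.
Scanning 'acadcaaa' position-by-position:
  Pos 0: window 'aca' -> no
  Pos 1: window 'cad' -> no
  Pos 2: window 'adc' -> no
  Pos 3: window 'dca' -> no
  Pos 4: window 'caa' -> no
  Pos 5: window 'aaa' -> no
  Pos 6: window 'aa' -> no
  Pos 7: window 'a' -> no
Total matches: 0

0


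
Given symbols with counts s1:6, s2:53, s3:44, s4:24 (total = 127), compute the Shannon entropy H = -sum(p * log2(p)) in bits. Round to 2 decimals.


Computing entropy H = -sum(p_i * log2(p_i)):
  s1: p = 6/127 = 0.0472, -p*log2(p) = 0.2080
  s2: p = 53/127 = 0.4173, -p*log2(p) = 0.5261
  s3: p = 44/127 = 0.3465, -p*log2(p) = 0.5298
  s4: p = 24/127 = 0.1890, -p*log2(p) = 0.4542
H = sum of terms = 1.7181
Rounded to 2 decimals: 1.72

1.72


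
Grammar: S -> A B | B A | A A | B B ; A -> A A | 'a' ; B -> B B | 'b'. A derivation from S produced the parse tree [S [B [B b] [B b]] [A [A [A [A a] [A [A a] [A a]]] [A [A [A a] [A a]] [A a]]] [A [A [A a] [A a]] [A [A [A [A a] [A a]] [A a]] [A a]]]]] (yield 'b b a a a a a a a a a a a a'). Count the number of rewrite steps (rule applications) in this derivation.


Every bracketed nonterminal node [X ...] in the tree is produced by exactly one rule application.
Reading the tree off as a leftmost derivation:
  Step 1: S  =>  B A   (applied S -> B A)
  Step 2: B A  =>  B B A   (applied B -> B B)
  Step 3: B B A  =>  b B A   (applied B -> b)
  Step 4: b B A  =>  b b A   (applied B -> b)
  Step 5: b b A  =>  b b A A   (applied A -> A A)
  Step 6: b b A A  =>  b b A A A   (applied A -> A A)
  Step 7: b b A A A  =>  b b A A A A   (applied A -> A A)
  Step 8: b b A A A A  =>  b b a A A A   (applied A -> a)
  Step 9: b b a A A A  =>  b b a A A A A   (applied A -> A A)
  Step 10: b b a A A A A  =>  b b a a A A A   (applied A -> a)
  Step 11: b b a a A A A  =>  b b a a a A A   (applied A -> a)
  Step 12: b b a a a A A  =>  b b a a a A A A   (applied A -> A A)
  Step 13: b b a a a A A A  =>  b b a a a A A A A   (applied A -> A A)
  Step 14: b b a a a A A A A  =>  b b a a a a A A A   (applied A -> a)
  Step 15: b b a a a a A A A  =>  b b a a a a a A A   (applied A -> a)
  Step 16: b b a a a a a A A  =>  b b a a a a a a A   (applied A -> a)
  Step 17: b b a a a a a a A  =>  b b a a a a a a A A   (applied A -> A A)
  Step 18: b b a a a a a a A A  =>  b b a a a a a a A A A   (applied A -> A A)
  Step 19: b b a a a a a a A A A  =>  b b a a a a a a a A A   (applied A -> a)
  Step 20: b b a a a a a a a A A  =>  b b a a a a a a a a A   (applied A -> a)
  Step 21: b b a a a a a a a a A  =>  b b a a a a a a a a A A   (applied A -> A A)
  Step 22: b b a a a a a a a a A A  =>  b b a a a a a a a a A A A   (applied A -> A A)
  Step 23: b b a a a a a a a a A A A  =>  b b a a a a a a a a A A A A   (applied A -> A A)
  Step 24: b b a a a a a a a a A A A A  =>  b b a a a a a a a a a A A A   (applied A -> a)
  Step 25: b b a a a a a a a a a A A A  =>  b b a a a a a a a a a a A A   (applied A -> a)
  Step 26: b b a a a a a a a a a a A A  =>  b b a a a a a a a a a a a A   (applied A -> a)
  Step 27: b b a a a a a a a a a a a A  =>  b b a a a a a a a a a a a a   (applied A -> a)
Final yield: b b a a a a a a a a a a a a
Total rewrite steps: 27

27


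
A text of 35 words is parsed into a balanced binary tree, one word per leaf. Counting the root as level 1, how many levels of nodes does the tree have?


In a balanced binary tree with n leaves the deepest leaf is ceil(log2(n)) edges below the root,
so counting node levels inclusive of root and leaves gives ceil(log2(n)) + 1 levels.
log2(35) = 5.1293
ceil(5.1293) = 6
levels = 6 + 1 = 7

7


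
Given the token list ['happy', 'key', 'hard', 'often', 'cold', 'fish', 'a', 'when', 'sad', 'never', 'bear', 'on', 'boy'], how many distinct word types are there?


Listing all tokens and tracking unique types:
  Token 1: 'happy' -> NEW (unique so far: 1)
  Token 2: 'key' -> NEW (unique so far: 2)
  Token 3: 'hard' -> NEW (unique so far: 3)
  Token 4: 'often' -> NEW (unique so far: 4)
  Token 5: 'cold' -> NEW (unique so far: 5)
  Token 6: 'fish' -> NEW (unique so far: 6)
  Token 7: 'a' -> NEW (unique so far: 7)
  Token 8: 'when' -> NEW (unique so far: 8)
  Token 9: 'sad' -> NEW (unique so far: 9)
  Token 10: 'never' -> NEW (unique so far: 10)
  Token 11: 'bear' -> NEW (unique so far: 11)
  Token 12: 'on' -> NEW (unique so far: 12)
  Token 13: 'boy' -> NEW (unique so far: 13)
Unique types: ('a', 'bear', 'boy', 'cold', 'fish', 'happy', 'hard', 'key', 'never', 'often', 'on', 'sad', 'when')
Vocabulary size: 13

13


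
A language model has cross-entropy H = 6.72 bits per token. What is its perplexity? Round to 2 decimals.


Perplexity formula: PP = 2^H
H = 6.72
PP = 2^6.72
Decompose: 2^6.72 = 2^6 * 2^0.72
2^6 = 64, 2^0.72 ~ 1.6471820
PP ~ 64 * 1.6471820 = 105.4196480
Rounded to 2 decimals: 105.42

105.42


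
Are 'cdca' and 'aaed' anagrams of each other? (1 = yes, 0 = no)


Sort characters of 'cdca': 'accd'
Sort characters of 'aaed': 'aade'
Sorted forms differ -> they are NOT anagrams
Result: 0

0


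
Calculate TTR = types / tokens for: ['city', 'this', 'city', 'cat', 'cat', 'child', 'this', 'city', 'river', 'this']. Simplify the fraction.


Tokens: 10
Unique types: ('cat', 'child', 'city', 'river', 'this') = 5
TTR = 5/10
Simplify: divide both by 5 -> 1/2
TTR = 1/2

1/2


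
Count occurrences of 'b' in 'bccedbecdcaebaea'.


Scanning 'bccedbecdcaebaea' for 'b':
  Position 0: 'b' -> MATCH (count: 1)
  Position 5: 'b' -> MATCH (count: 2)
  Position 12: 'b' -> MATCH (count: 3)
Total occurrences of 'b': 3

3


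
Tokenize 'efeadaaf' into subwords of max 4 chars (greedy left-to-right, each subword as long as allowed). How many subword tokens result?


'efeadaaf' has 8 characters.
Chunking with max size 4:
  Chunk 1: 'efea' (positions 0-3)
  Chunk 2: 'daaf' (positions 4-7)
Total chunks: ceil(8 / 4) = 2

2


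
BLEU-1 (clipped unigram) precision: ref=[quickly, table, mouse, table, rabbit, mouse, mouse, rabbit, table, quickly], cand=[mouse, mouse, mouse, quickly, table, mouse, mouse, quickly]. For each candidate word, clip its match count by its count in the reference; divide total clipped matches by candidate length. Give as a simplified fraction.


Reference word counts: {'mouse': 3, 'quickly': 2, 'rabbit': 2, 'table': 3}
Checking each candidate word (with clipping):
  'mouse' -> in reference (ref count 3, used 1/3) -> match (matches: 1)
  'mouse' -> in reference (ref count 3, used 2/3) -> match (matches: 2)
  'mouse' -> in reference (ref count 3, used 3/3) -> match (matches: 3)
  'quickly' -> in reference (ref count 2, used 1/2) -> match (matches: 4)
  'table' -> in reference (ref count 3, used 1/3) -> match (matches: 5)
  'mouse' -> ref count 3 already used up (3/3) -> clipped, no match (matches: 5)
  'mouse' -> ref count 3 already used up (3/3) -> clipped, no match (matches: 5)
  'quickly' -> in reference (ref count 2, used 2/2) -> match (matches: 6)
Clipped matches: 6, Candidate length: 8
Precision = 6/8 = 3/4

3/4
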